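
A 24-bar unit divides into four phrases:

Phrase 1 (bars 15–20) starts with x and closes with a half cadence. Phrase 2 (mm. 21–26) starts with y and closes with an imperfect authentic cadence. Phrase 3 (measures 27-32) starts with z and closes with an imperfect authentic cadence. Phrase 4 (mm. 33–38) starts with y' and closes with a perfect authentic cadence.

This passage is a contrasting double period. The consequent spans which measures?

measures 27–38

In a double period the four phrases pair into a large antecedent (phrases 1–2, ending imperfect authentic cadence) and a large consequent (phrases 3–4, ending perfect authentic cadence). The consequent spans bars 27-38.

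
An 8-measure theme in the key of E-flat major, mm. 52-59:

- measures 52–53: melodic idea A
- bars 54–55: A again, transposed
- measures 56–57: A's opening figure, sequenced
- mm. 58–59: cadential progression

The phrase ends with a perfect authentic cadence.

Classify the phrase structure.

sentence

Basic idea (mm. 52–53) + its repetition (mm. 54-55) form the presentation; fragmentation and cadence (mm. 56–59) form the continuation — the 8-bar whole is a sentence.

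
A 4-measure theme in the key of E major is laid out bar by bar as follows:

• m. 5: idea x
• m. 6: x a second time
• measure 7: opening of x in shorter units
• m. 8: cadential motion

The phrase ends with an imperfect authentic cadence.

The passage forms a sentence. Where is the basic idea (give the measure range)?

measures 5–5

The presentation of a sentence is the basic idea (measure 5) plus its repetition (bar 6); the basic idea is therefore measure 5.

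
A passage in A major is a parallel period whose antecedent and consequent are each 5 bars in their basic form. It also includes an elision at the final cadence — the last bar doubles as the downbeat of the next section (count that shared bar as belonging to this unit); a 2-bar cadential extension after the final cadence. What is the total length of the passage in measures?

12 measures

Basic parallel period: 5 + 5 = 10 bars.
10 (basic form) + 2 (cadential extension) = 12.
The elision shares a bar with the next section but does not change this unit's count.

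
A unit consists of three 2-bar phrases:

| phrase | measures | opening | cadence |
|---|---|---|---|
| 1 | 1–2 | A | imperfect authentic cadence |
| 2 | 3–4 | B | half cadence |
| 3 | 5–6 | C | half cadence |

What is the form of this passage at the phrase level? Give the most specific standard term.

The final phrase closes with a half cadence, which is not stronger than the preceding half cadence; the 3 phrases lack an overall antecedent–consequent design and so form a phrase group.

phrase group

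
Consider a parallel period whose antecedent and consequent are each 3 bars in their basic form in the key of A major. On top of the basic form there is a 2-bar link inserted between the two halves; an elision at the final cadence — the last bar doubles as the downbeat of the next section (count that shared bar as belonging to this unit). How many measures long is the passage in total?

8 measures

Basic parallel period: 3 + 3 = 6 bars.
6 (basic form) + 2 (link) = 8.
The elision shares a bar with the next section but does not change this unit's count.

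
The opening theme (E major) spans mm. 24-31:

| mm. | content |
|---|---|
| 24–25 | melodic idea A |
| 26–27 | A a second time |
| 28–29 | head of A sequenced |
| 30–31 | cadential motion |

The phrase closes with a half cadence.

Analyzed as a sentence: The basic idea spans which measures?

The presentation of a sentence is the basic idea (mm. 24–25) plus its repetition (mm. 26–27); the basic idea is therefore mm. 24–25.

measures 24–25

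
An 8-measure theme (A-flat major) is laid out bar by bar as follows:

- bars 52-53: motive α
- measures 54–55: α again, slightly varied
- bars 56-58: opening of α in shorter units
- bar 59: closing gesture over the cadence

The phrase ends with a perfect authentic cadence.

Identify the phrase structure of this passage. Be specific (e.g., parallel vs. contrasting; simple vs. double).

Basic idea (measures 52–53) + its repetition (mm. 54-55) form the presentation; fragmentation and cadence (bars 56-59) form the continuation — the 8-bar whole is a sentence.

sentence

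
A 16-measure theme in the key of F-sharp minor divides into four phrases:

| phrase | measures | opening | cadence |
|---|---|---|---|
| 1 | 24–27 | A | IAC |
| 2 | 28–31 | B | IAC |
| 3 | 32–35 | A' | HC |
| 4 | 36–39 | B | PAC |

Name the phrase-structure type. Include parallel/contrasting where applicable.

Four phrases in two halves: the first half (mm. 24-31) ends with an imperfect authentic cadence, the second (bars 32-39) with a perfect authentic cadence — a large antecedent–consequent pair, i.e. a double period.
Phrase 3 begins with the same material as phrase 1, making it parallel.

parallel double period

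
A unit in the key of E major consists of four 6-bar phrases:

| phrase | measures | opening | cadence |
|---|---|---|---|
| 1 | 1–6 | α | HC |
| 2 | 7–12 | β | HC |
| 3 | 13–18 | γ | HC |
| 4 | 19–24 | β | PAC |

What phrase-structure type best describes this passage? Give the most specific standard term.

contrasting double period

Four phrases in two halves: the first half (mm. 1–12) ends with a half cadence, the second (mm. 13–24) with a perfect authentic cadence — a large antecedent–consequent pair, i.e. a double period.
Phrase 3 begins with different material from phrase 1, making it contrasting.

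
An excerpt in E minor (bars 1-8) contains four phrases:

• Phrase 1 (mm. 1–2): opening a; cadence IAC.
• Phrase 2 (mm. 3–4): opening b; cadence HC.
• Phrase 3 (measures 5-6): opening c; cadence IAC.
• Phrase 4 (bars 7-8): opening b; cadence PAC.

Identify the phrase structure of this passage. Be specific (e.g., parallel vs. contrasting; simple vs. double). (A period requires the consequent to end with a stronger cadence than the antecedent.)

Four phrases in two halves: the first half (mm. 1–4) ends with a half cadence, the second (measures 5-8) with a perfect authentic cadence — a large antecedent–consequent pair, i.e. a double period.
Phrase 3 begins with different material from phrase 1, making it contrasting.

contrasting double period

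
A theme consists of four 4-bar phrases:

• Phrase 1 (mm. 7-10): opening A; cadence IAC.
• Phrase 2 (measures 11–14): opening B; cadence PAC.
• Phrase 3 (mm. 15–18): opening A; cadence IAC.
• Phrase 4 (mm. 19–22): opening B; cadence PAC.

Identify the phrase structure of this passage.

The cadence pattern IAC–PAC–IAC–PAC is weak–strong twice, and phrases 3–4 restate phrases 1–2: a period heard twice, not a double period (which would end weakly at phrase 2).

repeated period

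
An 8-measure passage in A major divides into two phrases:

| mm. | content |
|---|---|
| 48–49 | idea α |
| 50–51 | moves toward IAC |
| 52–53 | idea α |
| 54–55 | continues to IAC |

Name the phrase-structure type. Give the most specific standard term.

repeated phrase

Both phrases have the same opening (α) and the same cadence (imperfect authentic cadence): the second is a restatement, not a consequent, so this is a repeated phrase rather than a period.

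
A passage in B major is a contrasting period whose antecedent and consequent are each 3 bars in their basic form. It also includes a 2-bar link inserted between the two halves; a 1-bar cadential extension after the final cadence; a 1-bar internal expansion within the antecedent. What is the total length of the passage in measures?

Basic contrasting period: 3 + 3 = 6 bars.
6 (basic form) + 2 (link) + 1 (cadential extension) + 1 (internal expansion) = 10.

10 measures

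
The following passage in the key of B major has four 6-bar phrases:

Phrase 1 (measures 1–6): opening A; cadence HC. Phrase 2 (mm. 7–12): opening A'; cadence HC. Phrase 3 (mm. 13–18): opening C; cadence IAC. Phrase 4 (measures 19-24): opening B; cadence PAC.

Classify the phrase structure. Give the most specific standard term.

Four phrases in two halves: the first half (mm. 1–12) ends with a half cadence, the second (mm. 13-24) with a perfect authentic cadence — a large antecedent–consequent pair, i.e. a double period.
Phrase 3 begins with different material from phrase 1, making it contrasting.

contrasting double period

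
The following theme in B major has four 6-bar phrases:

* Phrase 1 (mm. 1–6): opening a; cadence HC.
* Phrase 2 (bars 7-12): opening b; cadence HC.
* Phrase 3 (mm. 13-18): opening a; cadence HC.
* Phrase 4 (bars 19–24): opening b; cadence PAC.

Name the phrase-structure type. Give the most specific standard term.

parallel double period

Four phrases in two halves: the first half (measures 1-12) ends with a half cadence, the second (mm. 13-24) with a perfect authentic cadence — a large antecedent–consequent pair, i.e. a double period.
Phrase 3 begins with the same material as phrase 1, making it parallel.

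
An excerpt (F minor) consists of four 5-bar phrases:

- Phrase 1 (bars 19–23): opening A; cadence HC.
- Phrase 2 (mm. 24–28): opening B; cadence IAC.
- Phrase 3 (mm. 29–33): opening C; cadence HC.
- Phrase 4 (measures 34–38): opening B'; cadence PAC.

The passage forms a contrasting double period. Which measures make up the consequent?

In a double period the four phrases pair into a large antecedent (phrases 1–2, ending imperfect authentic cadence) and a large consequent (phrases 3–4, ending perfect authentic cadence). The consequent spans measures 29–38.

measures 29–38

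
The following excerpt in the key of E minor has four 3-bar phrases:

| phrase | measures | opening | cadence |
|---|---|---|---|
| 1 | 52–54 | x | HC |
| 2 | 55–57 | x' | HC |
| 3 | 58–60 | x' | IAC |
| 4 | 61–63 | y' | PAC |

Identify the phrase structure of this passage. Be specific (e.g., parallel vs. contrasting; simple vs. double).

Four phrases in two halves: the first half (bars 52–57) ends with a half cadence, the second (measures 58–63) with a perfect authentic cadence — a large antecedent–consequent pair, i.e. a double period.
Phrase 3 begins with the same material as phrase 1, making it parallel.

parallel double period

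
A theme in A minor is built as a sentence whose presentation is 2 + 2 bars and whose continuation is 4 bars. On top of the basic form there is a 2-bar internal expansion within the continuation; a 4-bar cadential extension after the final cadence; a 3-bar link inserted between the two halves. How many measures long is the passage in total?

Basic sentence: 2 + 2 + 4 = 8 bars.
8 (basic form) + 2 (internal expansion) + 4 (cadential extension) + 3 (link) = 17.

17 measures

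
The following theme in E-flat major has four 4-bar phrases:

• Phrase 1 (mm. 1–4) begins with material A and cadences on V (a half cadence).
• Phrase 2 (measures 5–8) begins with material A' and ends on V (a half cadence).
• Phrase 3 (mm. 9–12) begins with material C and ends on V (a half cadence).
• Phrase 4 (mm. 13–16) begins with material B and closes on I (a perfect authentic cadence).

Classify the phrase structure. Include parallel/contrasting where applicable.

Four phrases in two halves: the first half (measures 1-8) ends with a half cadence, the second (mm. 9-16) with a perfect authentic cadence — a large antecedent–consequent pair, i.e. a double period.
Phrase 3 begins with different material from phrase 1, making it contrasting.

contrasting double period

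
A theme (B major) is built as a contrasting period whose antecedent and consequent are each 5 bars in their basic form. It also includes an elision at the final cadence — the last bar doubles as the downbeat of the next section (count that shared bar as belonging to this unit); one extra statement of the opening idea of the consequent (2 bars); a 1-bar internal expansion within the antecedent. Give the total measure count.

13 measures

Basic contrasting period: 5 + 5 = 10 bars.
10 (basic form) + 2 (extra statement) + 1 (internal expansion) = 13.
The elision shares a bar with the next section but does not change this unit's count.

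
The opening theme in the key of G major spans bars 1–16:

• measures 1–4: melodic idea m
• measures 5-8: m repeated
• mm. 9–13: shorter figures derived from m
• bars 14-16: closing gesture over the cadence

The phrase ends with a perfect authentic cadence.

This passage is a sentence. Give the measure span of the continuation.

measures 9–16

After the presentation (mm. 1-8), the continuation covers the fragmentation through the cadence: measures 9–16.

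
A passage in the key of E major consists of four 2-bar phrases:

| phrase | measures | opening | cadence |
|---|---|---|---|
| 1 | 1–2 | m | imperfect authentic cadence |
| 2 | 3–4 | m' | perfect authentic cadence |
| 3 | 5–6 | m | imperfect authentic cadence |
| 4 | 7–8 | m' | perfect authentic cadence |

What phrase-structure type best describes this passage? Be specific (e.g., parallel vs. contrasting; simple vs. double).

The cadence pattern IAC–PAC–IAC–PAC is weak–strong twice, and phrases 3–4 restate phrases 1–2: a period heard twice, not a double period (which would end weakly at phrase 2).

repeated period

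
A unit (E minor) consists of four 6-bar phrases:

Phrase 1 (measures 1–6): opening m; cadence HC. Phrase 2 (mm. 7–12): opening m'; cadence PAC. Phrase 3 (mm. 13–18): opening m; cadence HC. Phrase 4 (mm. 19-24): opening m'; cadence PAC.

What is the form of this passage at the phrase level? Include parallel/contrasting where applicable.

repeated period

The cadence pattern HC–PAC–HC–PAC is weak–strong twice, and phrases 3–4 restate phrases 1–2: a period heard twice, not a double period (which would end weakly at phrase 2).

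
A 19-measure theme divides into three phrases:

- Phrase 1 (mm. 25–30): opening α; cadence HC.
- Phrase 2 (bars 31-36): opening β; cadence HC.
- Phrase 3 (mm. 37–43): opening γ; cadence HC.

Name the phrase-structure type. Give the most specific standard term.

phrase group

The final phrase closes with a half cadence, which is not stronger than the preceding half cadence; the 3 phrases lack an overall antecedent–consequent design and so form a phrase group.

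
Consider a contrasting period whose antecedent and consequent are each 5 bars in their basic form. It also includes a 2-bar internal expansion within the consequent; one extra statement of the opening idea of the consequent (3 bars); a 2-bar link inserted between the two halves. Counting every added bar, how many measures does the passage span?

Basic contrasting period: 5 + 5 = 10 bars.
10 (basic form) + 2 (internal expansion) + 3 (extra statement) + 2 (link) = 17.

17 measures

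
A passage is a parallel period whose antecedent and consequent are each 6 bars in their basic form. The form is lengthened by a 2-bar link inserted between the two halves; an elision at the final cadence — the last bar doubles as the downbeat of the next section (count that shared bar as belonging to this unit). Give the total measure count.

14 measures

Basic parallel period: 6 + 6 = 12 bars.
12 (basic form) + 2 (link) = 14.
The elision shares a bar with the next section but does not change this unit's count.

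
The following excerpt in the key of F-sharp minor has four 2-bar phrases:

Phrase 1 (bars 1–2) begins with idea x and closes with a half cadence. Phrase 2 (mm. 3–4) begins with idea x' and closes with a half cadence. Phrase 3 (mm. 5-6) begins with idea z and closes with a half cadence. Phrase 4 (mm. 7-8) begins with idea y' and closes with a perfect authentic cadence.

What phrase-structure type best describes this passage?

contrasting double period

Four phrases in two halves: the first half (bars 1–4) ends with a half cadence, the second (mm. 5–8) with a perfect authentic cadence — a large antecedent–consequent pair, i.e. a double period.
Phrase 3 begins with different material from phrase 1, making it contrasting.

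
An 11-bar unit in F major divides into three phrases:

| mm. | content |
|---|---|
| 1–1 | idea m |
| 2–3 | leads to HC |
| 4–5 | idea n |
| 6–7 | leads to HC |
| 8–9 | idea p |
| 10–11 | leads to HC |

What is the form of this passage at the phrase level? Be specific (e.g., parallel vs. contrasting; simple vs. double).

The final phrase closes with a half cadence, which is not stronger than the preceding half cadence; the 3 phrases lack an overall antecedent–consequent design and so form a phrase group.

phrase group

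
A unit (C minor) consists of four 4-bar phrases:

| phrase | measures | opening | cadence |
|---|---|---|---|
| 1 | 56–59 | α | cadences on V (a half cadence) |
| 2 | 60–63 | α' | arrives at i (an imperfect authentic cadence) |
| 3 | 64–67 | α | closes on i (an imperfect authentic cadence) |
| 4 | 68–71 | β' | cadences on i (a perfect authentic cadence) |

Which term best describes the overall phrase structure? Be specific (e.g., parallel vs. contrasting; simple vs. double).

Four phrases in two halves: the first half (mm. 56–63) ends with an imperfect authentic cadence, the second (measures 64–71) with a perfect authentic cadence — a large antecedent–consequent pair, i.e. a double period.
Phrase 3 begins with the same material as phrase 1, making it parallel.

parallel double period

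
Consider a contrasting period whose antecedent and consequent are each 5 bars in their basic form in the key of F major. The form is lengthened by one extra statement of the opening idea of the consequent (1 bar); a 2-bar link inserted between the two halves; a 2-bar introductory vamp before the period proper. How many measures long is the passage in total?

Basic contrasting period: 5 + 5 = 10 bars.
10 (basic form) + 1 (extra statement) + 2 (link) + 2 (introduction) = 15.

15 measures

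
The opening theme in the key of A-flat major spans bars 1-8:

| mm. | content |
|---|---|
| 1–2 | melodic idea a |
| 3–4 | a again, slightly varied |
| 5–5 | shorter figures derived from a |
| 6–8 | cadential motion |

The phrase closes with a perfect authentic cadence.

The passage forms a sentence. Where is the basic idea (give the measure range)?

measures 1–2

The presentation of a sentence is the basic idea (measures 1–2) plus its repetition (bars 3–4); the basic idea is therefore bars 1–2.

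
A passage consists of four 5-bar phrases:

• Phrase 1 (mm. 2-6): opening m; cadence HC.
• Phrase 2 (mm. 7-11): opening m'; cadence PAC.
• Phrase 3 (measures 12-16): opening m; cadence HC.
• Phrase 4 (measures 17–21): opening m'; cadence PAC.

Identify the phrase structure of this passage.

The cadence pattern HC–PAC–HC–PAC is weak–strong twice, and phrases 3–4 restate phrases 1–2: a period heard twice, not a double period (which would end weakly at phrase 2).

repeated period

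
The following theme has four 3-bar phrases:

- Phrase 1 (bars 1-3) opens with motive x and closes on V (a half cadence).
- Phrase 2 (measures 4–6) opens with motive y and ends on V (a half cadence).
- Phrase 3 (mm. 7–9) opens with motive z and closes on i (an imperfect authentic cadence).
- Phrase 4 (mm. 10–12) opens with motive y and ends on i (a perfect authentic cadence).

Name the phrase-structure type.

contrasting double period

Four phrases in two halves: the first half (mm. 1-6) ends with a half cadence, the second (bars 7–12) with a perfect authentic cadence — a large antecedent–consequent pair, i.e. a double period.
Phrase 3 begins with different material from phrase 1, making it contrasting.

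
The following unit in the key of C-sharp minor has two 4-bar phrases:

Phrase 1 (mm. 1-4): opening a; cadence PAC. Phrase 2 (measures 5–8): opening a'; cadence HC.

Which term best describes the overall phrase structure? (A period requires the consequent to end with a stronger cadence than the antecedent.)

phrase group

The second phrase closes with a half cadence, which is not stronger than the first phrase's perfect authentic cadence; without a weak→strong cadential pair there is no antecedent–consequent relationship, so this is a phrase group rather than a period.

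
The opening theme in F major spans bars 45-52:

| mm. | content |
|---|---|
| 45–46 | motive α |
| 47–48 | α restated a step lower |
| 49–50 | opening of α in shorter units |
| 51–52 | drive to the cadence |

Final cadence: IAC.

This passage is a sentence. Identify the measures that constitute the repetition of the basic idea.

The presentation of a sentence is the basic idea (measures 45–46) plus its repetition (measures 47–48); the repetition of the basic idea is therefore mm. 47-48.

measures 47–48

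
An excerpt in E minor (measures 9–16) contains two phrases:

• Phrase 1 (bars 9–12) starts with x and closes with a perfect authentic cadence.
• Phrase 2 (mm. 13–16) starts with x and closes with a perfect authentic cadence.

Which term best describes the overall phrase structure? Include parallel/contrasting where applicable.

repeated phrase

Both phrases have the same opening (x) and the same cadence (perfect authentic cadence): the second is a restatement, not a consequent, so this is a repeated phrase rather than a period.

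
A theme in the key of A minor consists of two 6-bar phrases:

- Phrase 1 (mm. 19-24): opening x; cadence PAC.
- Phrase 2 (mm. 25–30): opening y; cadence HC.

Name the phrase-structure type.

phrase group

The second phrase closes with a half cadence, which is not stronger than the first phrase's perfect authentic cadence; without a weak→strong cadential pair there is no antecedent–consequent relationship, so this is a phrase group rather than a period.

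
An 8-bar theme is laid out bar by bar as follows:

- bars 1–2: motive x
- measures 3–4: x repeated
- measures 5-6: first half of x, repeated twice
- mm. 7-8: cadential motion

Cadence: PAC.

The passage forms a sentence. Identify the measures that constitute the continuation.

measures 5–8

After the presentation (measures 1–4), the continuation covers the fragmentation through the cadence: mm. 5–8.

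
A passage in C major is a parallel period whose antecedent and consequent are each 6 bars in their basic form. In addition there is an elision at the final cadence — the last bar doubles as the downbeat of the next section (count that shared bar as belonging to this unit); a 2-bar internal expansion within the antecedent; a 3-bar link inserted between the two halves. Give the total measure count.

17 measures

Basic parallel period: 6 + 6 = 12 bars.
12 (basic form) + 2 (internal expansion) + 3 (link) = 17.
The elision shares a bar with the next section but does not change this unit's count.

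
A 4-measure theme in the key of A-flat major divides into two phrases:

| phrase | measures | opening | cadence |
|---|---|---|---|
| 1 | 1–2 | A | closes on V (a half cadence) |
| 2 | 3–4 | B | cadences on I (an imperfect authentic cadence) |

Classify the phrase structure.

Phrase 1 ends with a half cadence (weaker) and phrase 2 with an imperfect authentic cadence (stronger): antecedent + consequent = a period.
The two phrases open with different material (A / B), so the period is contrasting.

contrasting period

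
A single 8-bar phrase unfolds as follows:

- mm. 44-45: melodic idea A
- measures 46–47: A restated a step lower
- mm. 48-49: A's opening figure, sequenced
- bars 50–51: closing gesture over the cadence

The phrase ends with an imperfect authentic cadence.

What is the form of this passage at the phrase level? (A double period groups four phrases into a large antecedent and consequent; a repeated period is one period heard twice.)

Basic idea (measures 44-45) + its repetition (mm. 46-47) form the presentation; fragmentation and cadence (mm. 48-51) form the continuation — the 8-bar whole is a sentence.

sentence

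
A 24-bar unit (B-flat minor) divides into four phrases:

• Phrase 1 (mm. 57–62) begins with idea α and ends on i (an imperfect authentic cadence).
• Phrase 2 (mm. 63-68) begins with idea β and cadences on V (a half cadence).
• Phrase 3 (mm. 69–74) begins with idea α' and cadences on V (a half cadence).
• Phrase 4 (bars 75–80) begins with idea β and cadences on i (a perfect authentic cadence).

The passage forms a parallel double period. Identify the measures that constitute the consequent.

measures 69–80

In a double period the four phrases pair into a large antecedent (phrases 1–2, ending half cadence) and a large consequent (phrases 3–4, ending perfect authentic cadence). The consequent spans measures 69–80.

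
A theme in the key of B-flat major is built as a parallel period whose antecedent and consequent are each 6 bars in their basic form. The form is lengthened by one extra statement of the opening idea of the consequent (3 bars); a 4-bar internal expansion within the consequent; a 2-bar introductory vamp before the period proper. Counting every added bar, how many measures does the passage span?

Basic parallel period: 6 + 6 = 12 bars.
12 (basic form) + 3 (extra statement) + 4 (internal expansion) + 2 (introduction) = 21.

21 measures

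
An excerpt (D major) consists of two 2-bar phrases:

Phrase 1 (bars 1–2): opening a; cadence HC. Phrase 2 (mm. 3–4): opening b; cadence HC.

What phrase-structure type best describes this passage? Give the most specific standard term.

phrase group

The second phrase closes with a half cadence, which is not stronger than the first phrase's half cadence; without a weak→strong cadential pair there is no antecedent–consequent relationship, so this is a phrase group rather than a period.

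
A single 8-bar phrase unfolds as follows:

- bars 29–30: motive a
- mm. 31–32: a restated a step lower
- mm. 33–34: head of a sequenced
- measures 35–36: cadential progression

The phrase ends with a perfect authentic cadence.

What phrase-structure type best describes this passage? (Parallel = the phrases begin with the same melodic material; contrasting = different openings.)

Basic idea (measures 29-30) + its repetition (bars 31–32) form the presentation; fragmentation and cadence (mm. 33–36) form the continuation — the 8-bar whole is a sentence.

sentence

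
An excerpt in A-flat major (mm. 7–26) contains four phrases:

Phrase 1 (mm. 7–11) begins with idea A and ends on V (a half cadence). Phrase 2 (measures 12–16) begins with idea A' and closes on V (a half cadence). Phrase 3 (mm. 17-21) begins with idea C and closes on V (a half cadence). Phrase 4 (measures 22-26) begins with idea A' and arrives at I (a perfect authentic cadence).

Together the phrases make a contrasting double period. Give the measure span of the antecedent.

In a double period the first pair of phrases (ending half cadence) is the large antecedent and the second pair (ending perfect authentic cadence) is the large consequent; the antecedent is measures 7–16.

measures 7–16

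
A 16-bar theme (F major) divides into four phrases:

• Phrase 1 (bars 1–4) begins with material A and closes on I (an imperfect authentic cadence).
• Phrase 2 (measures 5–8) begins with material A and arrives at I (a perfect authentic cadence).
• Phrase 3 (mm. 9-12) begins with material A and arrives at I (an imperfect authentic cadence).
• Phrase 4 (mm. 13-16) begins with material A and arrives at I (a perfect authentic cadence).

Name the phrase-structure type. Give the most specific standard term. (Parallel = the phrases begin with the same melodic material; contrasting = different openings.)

The cadence pattern IAC–PAC–IAC–PAC is weak–strong twice, and phrases 3–4 restate phrases 1–2: a period heard twice, not a double period (which would end weakly at phrase 2).

repeated period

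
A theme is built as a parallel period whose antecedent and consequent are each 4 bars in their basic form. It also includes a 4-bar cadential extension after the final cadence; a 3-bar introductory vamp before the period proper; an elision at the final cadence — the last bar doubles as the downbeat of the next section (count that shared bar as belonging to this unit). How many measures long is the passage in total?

15 measures

Basic parallel period: 4 + 4 = 8 bars.
8 (basic form) + 4 (cadential extension) + 3 (introduction) = 15.
The elision shares a bar with the next section but does not change this unit's count.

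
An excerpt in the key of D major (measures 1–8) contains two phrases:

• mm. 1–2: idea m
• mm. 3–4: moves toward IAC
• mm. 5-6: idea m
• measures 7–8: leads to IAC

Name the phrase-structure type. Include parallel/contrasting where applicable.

repeated phrase

Both phrases have the same opening (m) and the same cadence (imperfect authentic cadence): the second is a restatement, not a consequent, so this is a repeated phrase rather than a period.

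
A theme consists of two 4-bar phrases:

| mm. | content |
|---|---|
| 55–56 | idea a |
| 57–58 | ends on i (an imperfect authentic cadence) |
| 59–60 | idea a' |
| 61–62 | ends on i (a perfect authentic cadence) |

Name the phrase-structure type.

parallel period

Phrase 1 ends with an imperfect authentic cadence (weaker) and phrase 2 with a perfect authentic cadence (stronger): antecedent + consequent = a period.
The two phrases open with the same material (a / a'), so the period is parallel.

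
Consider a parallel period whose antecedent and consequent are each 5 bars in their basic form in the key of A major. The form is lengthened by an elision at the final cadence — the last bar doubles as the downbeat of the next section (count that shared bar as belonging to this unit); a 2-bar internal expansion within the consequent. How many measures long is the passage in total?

Basic parallel period: 5 + 5 = 10 bars.
10 (basic form) + 2 (internal expansion) = 12.
The elision shares a bar with the next section but does not change this unit's count.

12 measures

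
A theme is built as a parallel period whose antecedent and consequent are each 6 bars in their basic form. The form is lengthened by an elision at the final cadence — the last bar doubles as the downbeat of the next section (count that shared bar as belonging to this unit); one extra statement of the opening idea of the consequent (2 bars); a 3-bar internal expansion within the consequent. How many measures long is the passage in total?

17 measures

Basic parallel period: 6 + 6 = 12 bars.
12 (basic form) + 2 (extra statement) + 3 (internal expansion) = 17.
The elision shares a bar with the next section but does not change this unit's count.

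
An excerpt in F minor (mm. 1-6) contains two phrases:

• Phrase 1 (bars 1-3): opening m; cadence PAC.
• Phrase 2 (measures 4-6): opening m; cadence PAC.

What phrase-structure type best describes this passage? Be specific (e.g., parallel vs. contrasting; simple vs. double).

Both phrases have the same opening (m) and the same cadence (perfect authentic cadence): the second is a restatement, not a consequent, so this is a repeated phrase rather than a period.

repeated phrase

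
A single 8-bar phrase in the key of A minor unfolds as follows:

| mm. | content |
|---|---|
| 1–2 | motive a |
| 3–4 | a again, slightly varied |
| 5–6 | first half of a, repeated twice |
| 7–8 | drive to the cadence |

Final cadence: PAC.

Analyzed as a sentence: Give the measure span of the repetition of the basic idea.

The presentation of a sentence is the basic idea (mm. 1–2) plus its repetition (bars 3–4); the repetition of the basic idea is therefore bars 3–4.

measures 3–4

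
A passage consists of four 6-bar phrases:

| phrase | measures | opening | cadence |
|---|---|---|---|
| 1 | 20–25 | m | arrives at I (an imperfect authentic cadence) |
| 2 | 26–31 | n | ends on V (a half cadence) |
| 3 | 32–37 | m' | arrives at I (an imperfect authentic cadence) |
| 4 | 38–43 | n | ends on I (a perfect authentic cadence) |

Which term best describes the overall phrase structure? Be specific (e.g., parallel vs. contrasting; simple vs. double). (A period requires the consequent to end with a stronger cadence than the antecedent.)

parallel double period

Four phrases in two halves: the first half (measures 20-31) ends with a half cadence, the second (mm. 32–43) with a perfect authentic cadence — a large antecedent–consequent pair, i.e. a double period.
Phrase 3 begins with the same material as phrase 1, making it parallel.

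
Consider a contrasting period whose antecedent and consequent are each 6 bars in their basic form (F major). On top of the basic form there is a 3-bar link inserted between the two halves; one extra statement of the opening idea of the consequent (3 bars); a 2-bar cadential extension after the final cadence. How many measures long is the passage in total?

20 measures

Basic contrasting period: 6 + 6 = 12 bars.
12 (basic form) + 3 (link) + 3 (extra statement) + 2 (cadential extension) = 20.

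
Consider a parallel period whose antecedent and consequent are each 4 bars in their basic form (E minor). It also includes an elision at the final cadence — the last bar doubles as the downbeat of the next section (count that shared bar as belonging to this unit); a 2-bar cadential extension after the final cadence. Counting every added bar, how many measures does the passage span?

Basic parallel period: 4 + 4 = 8 bars.
8 (basic form) + 2 (cadential extension) = 10.
The elision shares a bar with the next section but does not change this unit's count.

10 measures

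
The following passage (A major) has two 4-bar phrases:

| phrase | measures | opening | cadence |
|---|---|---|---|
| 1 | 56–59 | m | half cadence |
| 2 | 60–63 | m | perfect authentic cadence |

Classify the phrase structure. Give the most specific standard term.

Phrase 1 ends with a half cadence (weaker) and phrase 2 with a perfect authentic cadence (stronger): antecedent + consequent = a period.
The two phrases open with the same material (m / m), so the period is parallel.

parallel period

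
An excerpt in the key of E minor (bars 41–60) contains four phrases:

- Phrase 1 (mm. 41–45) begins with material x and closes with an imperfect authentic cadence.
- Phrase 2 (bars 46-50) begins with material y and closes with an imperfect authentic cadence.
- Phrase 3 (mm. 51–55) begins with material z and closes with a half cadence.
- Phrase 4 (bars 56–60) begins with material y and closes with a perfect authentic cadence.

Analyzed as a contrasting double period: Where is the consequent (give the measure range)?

measures 51–60

In a double period the four phrases pair into a large antecedent (phrases 1–2, ending imperfect authentic cadence) and a large consequent (phrases 3–4, ending perfect authentic cadence). The consequent spans mm. 51-60.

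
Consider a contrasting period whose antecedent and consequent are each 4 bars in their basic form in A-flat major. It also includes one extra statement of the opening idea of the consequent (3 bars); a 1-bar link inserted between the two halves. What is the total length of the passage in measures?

Basic contrasting period: 4 + 4 = 8 bars.
8 (basic form) + 3 (extra statement) + 1 (link) = 12.

12 measures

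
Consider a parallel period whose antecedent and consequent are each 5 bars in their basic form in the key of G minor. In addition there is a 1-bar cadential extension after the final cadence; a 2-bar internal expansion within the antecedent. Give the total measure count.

Basic parallel period: 5 + 5 = 10 bars.
10 (basic form) + 1 (cadential extension) + 2 (internal expansion) = 13.

13 measures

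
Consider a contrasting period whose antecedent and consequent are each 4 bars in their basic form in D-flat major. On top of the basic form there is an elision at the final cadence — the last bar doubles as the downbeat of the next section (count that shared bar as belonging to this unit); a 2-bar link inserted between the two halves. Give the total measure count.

Basic contrasting period: 4 + 4 = 8 bars.
8 (basic form) + 2 (link) = 10.
The elision shares a bar with the next section but does not change this unit's count.

10 measures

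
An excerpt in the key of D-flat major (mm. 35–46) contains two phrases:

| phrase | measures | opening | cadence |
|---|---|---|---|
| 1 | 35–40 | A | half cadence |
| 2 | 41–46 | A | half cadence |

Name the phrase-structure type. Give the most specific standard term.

repeated phrase

Both phrases have the same opening (A) and the same cadence (half cadence): the second is a restatement, not a consequent, so this is a repeated phrase rather than a period.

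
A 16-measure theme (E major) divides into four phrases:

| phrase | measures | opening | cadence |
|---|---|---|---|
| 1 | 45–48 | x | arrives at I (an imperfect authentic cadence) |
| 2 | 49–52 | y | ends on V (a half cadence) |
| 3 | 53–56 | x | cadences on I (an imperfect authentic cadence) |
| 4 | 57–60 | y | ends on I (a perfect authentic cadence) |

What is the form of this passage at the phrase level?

parallel double period

Four phrases in two halves: the first half (mm. 45-52) ends with a half cadence, the second (bars 53–60) with a perfect authentic cadence — a large antecedent–consequent pair, i.e. a double period.
Phrase 3 begins with the same material as phrase 1, making it parallel.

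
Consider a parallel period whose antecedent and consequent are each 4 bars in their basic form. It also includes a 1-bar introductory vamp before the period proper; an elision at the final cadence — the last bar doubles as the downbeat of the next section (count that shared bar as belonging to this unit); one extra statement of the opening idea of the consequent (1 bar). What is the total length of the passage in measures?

Basic parallel period: 4 + 4 = 8 bars.
8 (basic form) + 1 (introduction) + 1 (extra statement) = 10.
The elision shares a bar with the next section but does not change this unit's count.

10 measures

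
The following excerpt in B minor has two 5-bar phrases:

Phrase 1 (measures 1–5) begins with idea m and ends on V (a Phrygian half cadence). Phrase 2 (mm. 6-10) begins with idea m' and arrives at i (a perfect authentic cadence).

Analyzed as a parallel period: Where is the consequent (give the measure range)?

The antecedent is the phrase ending with the weaker cadence (Phrygian half cadence, phrase 1) and the consequent the one ending more conclusively (perfect authentic cadence, phrase 2); the consequent is mm. 6–10.

measures 6–10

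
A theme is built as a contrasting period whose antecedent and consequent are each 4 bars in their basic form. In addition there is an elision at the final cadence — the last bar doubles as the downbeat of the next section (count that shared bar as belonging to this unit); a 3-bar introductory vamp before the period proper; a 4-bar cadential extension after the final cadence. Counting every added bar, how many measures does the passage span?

Basic contrasting period: 4 + 4 = 8 bars.
8 (basic form) + 3 (introduction) + 4 (cadential extension) = 15.
The elision shares a bar with the next section but does not change this unit's count.

15 measures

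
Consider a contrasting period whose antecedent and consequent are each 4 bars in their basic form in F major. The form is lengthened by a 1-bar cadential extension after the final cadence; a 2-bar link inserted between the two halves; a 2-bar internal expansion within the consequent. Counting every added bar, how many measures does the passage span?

13 measures

Basic contrasting period: 4 + 4 = 8 bars.
8 (basic form) + 1 (cadential extension) + 2 (link) + 2 (internal expansion) = 13.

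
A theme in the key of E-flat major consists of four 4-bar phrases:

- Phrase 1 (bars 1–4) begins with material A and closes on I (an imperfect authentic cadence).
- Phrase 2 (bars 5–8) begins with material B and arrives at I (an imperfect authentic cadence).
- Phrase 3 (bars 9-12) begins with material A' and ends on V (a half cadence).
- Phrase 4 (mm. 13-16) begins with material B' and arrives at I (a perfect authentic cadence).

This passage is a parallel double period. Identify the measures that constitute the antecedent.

measures 1–8

In a double period the four phrases pair into a large antecedent (phrases 1–2, ending imperfect authentic cadence) and a large consequent (phrases 3–4, ending perfect authentic cadence). The antecedent spans mm. 1–8.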